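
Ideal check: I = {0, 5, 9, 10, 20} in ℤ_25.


Check ideal conditions for I = {0, 5, 9, 10, 20} in ℤ_25:
(1) I is an additive subgroup? No
(2) For r ∈ ℤ_25 and a ∈ I: r·a ∈ I? No  [counterexample: r=2, a=9, r·a mod 25 = 18 ∉ I]

No, I is not an ideal of ℤ_25


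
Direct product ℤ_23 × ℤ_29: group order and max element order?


|ℤ_23 × ℤ_29| = 23 × 29 = 667
Max element order = lcm(23,29) = 667
Cyclic? Yes (gcd=1)

|ℤ_23×ℤ_29| = 667, max element order = 667


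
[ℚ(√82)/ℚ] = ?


√82 has minimal polynomial x² - 82 (irreducible over ℚ since 82 is squarefree)

[ℚ(√82)/ℚ] = 2


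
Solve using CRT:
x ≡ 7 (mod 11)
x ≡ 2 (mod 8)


m₁ = 11, m₂ = 8, gcd = 1, so CRT applies. M = m₁·m₂ = 88
Let M₁ = M/m₁ = 8, M₂ = M/m₂ = 11
Find y₁ ≡ M₁⁻¹ (mod m₁): 8⁻¹ ≡ 7 (mod 11)
Find y₂ ≡ M₂⁻¹ (mod m₂): 11⁻¹ ≡ 3 (mod 8)
x = a₁·M₁·y₁ + a₂·M₂·y₂ = 7·8·7 + 2·11·3 = 458
Reduce mod 88: x ≡ 18
Check: 18 mod 11 = 7 ✓, 18 mod 8 = 2 ✓

x ≡ 18 (mod 88)


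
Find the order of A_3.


|A_n| = n!/2 (even permutations)
|A_3| = 3!/2 = 6/2 = 3

|A_3| = 3


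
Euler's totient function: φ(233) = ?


Factor n: 233 = 233
φ(n) = n · ∏(1 - 1/p) over distinct primes p | n
φ(233) = 233 · (1 - 1/233) = 232

φ(233) = 232


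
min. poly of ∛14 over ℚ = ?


∛14 satisfies x³ - 14 = 0, irreducible over ℚ (no rational root; 14 is not a perfect cube)

Minimal polynomial: x³ - 14


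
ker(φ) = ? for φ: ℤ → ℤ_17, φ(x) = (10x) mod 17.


Kernel = preimage of identity
ker(φ) = {x ∈ ℤ : 10x ≡ 0 (mod 17)}. gcd(10,17) = 1, so 10x ≡ 0 (mod 17) ⟺ x ≡ 0 (mod 17/1 = 17). Hence ker(φ) = 17ℤ

ker(φ) = 17ℤ


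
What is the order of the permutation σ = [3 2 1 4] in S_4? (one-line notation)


Cycle decomposition: (1 3)
Cycle lengths: 2
Order = lcm(2) = 2

ord(σ) = 2


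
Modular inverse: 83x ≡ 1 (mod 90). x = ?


Use the extended Euclidean algorithm to write 1 = 83·s + 90·t; then s mod 90 is the inverse.
Euclidean algorithm:
  83 = 0·90 + 83
  90 = 1·83 + 7
  83 = 11·7 + 6
  7 = 1·6 + 1
  6 = 6·1 + 0
gcd(83,90) = 1
Back-substitution gives: 83·(-13) + 90·(12) = 1
So 83⁻¹ ≡ -13 ≡ 77 (mod 90)
Check: 83 × 77 = 6391 ≡ 1 (mod 90) ✓

83⁻¹ ≡ 77 (mod 90)


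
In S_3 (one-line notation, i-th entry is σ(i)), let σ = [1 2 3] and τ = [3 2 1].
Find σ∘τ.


σ∘τ: apply τ first, then σ
1 →τ 3 →σ 3
2 →τ 2 →σ 2
3 →τ 1 →σ 1

σ∘τ = [3 2 1]


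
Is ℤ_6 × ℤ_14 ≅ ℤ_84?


Comparing ℤ_6 × ℤ_14 and ℤ_84:
gcd(6,14) = 2 ≠ 1. Max element order in ℤ_6×ℤ_14 is lcm(6,14) = 42 < 84, so it has no element of order 84

No, ℤ_6 × ℤ_14 ≇ ℤ_84


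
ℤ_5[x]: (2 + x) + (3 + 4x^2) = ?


Add coefficients mod 5:
x^0: 2 + 3 = 0 (mod 5)
x^1: 1 + 0 = 1 (mod 5)
x^2: 0 + 4 = 4 (mod 5)
Result: x + 4x^2

f + g = x + 4x^2


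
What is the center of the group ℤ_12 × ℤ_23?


Z(G) = {g ∈ G | gx = xg for all x ∈ G}
Direct product of abelian groups is abelian, so Z(G) = G

Z(ℤ_12 × ℤ_23) = ℤ_12 × ℤ_23


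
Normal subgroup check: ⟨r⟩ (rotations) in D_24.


H = ⟨r⟩ (rotations) in D_24
The rotation subgroup ⟨r⟩ has index 2 in D_24, so it is normal

Yes, normal subgroup


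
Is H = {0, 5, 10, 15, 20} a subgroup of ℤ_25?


Subgroup test for H = {0, 5, 10, 15, 20} in (ℤ_25, +):
(1) 0 ∈ H? Yes
(2) Closure: for all a,b ∈ H, (a+b) mod 25 ∈ H? Yes
(3) Inverses: for all a ∈ H, -a mod 25 ∈ H? Yes

Yes, H is a subgroup of ℤ_25


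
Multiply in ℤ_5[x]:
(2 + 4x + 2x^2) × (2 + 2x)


Expand and collect like terms; reduce coefficients mod 5:
x^0: 2·2 = 4 ≡ 4 (mod 5)
x^1: 2·2 + 4·2 = 12 ≡ 2 (mod 5)
x^2: 4·2 + 2·2 = 12 ≡ 2 (mod 5)
x^3: 2·2 = 4 ≡ 4 (mod 5)
Result: 4 + 2x + 2x^2 + 4x^3

f · g = 4 + 2x + 2x^2 + 4x^3


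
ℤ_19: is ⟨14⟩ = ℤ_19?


g generates ℤ_n iff gcd(g, n) = 1
gcd(14, 19) = 1
Since gcd = 1, 14 is a generator.

Yes, 14 generates ℤ_19


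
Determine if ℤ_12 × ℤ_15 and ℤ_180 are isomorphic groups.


Comparing ℤ_12 × ℤ_15 and ℤ_180:
gcd(12,15) = 3 ≠ 1. Max element order in ℤ_12×ℤ_15 is lcm(12,15) = 60 < 180, so it has no element of order 180

No, ℤ_12 × ℤ_15 ≇ ℤ_180


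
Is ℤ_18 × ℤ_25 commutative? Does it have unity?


Direct product ring; commutative with unity (1,1); but (1,0)·(0,1) = (0,0) gives zero divisors, so not an integral domain
Commutative: Yes
Integral domain: No
Has unity: Yes

ℤ_18 × ℤ_25: Commutative=Yes, Unity=Yes


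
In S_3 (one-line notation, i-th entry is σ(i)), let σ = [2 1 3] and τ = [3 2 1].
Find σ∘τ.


σ∘τ: apply τ first, then σ
1 →τ 3 →σ 3
2 →τ 2 →σ 1
3 →τ 1 →σ 2

σ∘τ = [3 1 2]


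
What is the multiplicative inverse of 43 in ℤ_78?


Use the extended Euclidean algorithm to write 1 = 43·s + 78·t; then s mod 78 is the inverse.
Euclidean algorithm:
  43 = 0·78 + 43
  78 = 1·43 + 35
  43 = 1·35 + 8
  35 = 4·8 + 3
  8 = 2·3 + 2
  3 = 1·2 + 1
  2 = 2·1 + 0
gcd(43,78) = 1
Back-substitution gives: 43·(-29) + 78·(16) = 1
So 43⁻¹ ≡ -29 ≡ 49 (mod 78)
Check: 43 × 49 = 2107 ≡ 1 (mod 78) ✓

43⁻¹ ≡ 49 (mod 78)


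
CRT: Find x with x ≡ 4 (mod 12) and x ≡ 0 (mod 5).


m₁ = 12, m₂ = 5, gcd = 1, so CRT applies. M = m₁·m₂ = 60
Let M₁ = M/m₁ = 5, M₂ = M/m₂ = 12
Find y₁ ≡ M₁⁻¹ (mod m₁): 5⁻¹ ≡ 5 (mod 12)
Find y₂ ≡ M₂⁻¹ (mod m₂): 12⁻¹ ≡ 3 (mod 5)
x = a₁·M₁·y₁ + a₂·M₂·y₂ = 4·5·5 + 0·12·3 = 100
Reduce mod 60: x ≡ 40
Check: 40 mod 12 = 4 ✓, 40 mod 5 = 0 ✓

x ≡ 40 (mod 60)


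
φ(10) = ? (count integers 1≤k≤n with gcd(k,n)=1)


φ(n) = count of k ∈ {1,...,n} with gcd(k,n)=1
Coprimes to 10: {1, 3, 7, 9}
Count: 4

φ(10) = 4


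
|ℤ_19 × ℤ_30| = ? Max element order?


|ℤ_19 × ℤ_30| = 19 × 30 = 570
Max element order = lcm(19,30) = 570
Cyclic? Yes (gcd=1)

|ℤ_19×ℤ_30| = 570, max element order = 570


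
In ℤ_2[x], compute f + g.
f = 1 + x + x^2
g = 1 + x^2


Add coefficients mod 2:
x^0: 1 + 1 = 0 (mod 2)
x^1: 1 + 0 = 1 (mod 2)
x^2: 1 + 1 = 0 (mod 2)
Result: x

f + g = x


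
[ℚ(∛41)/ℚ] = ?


∛41 has minimal polynomial x³ - 41 (irreducible over ℚ since 41 is not a perfect cube)

[ℚ(∛41)/ℚ] = 3


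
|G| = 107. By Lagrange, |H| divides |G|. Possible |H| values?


Lagrange's theorem: |H| divides |G|
|G| = 107
Divisors of 107: 1, 107

Possible subgroup orders: {1, 107}


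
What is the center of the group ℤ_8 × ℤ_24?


Z(G) = {g ∈ G | gx = xg for all x ∈ G}
Direct product of abelian groups is abelian, so Z(G) = G

Z(ℤ_8 × ℤ_24) = ℤ_8 × ℤ_24


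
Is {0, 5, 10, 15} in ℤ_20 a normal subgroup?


H = {0, 5, 10, 15} in ℤ_20
ℤ_20 is abelian; every subgroup of an abelian group is normal

Yes, normal subgroup


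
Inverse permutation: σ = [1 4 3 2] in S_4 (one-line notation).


To find σ⁻¹, swap domain and range:
σ(1) = 1 → σ⁻¹(1) = 1
σ(2) = 4 → σ⁻¹(4) = 2
σ(3) = 3 → σ⁻¹(3) = 3
σ(4) = 2 → σ⁻¹(2) = 4

σ⁻¹ = [1 4 3 2]


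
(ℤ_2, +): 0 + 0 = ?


Operation: addition mod 2
0 + 0 = (a + b) mod 2 with a = 0, b = 0

0 + 0 = 0


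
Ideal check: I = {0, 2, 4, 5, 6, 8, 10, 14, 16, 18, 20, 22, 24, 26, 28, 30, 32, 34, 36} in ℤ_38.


Check ideal conditions for I = {0, 2, 4, 5, 6, 8, 10, 14, 16, 18, 20, 22, 24, 26, 28, 30, 32, 34, 36} in ℤ_38:
(1) I is an additive subgroup? No
(2) For r ∈ ℤ_38 and a ∈ I: r·a ∈ I? No  [counterexample: r=2, a=6, r·a mod 38 = 12 ∉ I]

No, I is not an ideal of ℤ_38


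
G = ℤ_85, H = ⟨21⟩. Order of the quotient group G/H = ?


|⟨21⟩| = n / gcd(21, 85) = 85 / 1 = 85
H is normal (ℤ_85 is abelian).
|G/H| = |G| / |H| = 85 / 85 = 1

|G/H| = 1


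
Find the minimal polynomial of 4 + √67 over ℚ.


Let α = 4 + √67. Then α - 4 = √67, so (α - 4)² = 67, giving α² - 8α - 51 = 0. Degree 2 and α ∉ ℚ, so this is the minimal polynomial.

Minimal polynomial: x² - 8x - 51


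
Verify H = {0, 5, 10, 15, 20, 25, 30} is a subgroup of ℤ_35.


Subgroup test for H = {0, 5, 10, 15, 20, 25, 30} in (ℤ_35, +):
(1) 0 ∈ H? Yes
(2) Closure: for all a,b ∈ H, (a+b) mod 35 ∈ H? Yes
(3) Inverses: for all a ∈ H, -a mod 35 ∈ H? Yes

Yes, H is a subgroup of ℤ_35


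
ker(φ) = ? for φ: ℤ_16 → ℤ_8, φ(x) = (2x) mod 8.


Kernel = preimage of identity
ker(φ) = {x ∈ ℤ_16 : 2x ≡ 0 (mod 8)}. Since 8 | 16, φ is well-defined. The kernel is the cyclic subgroup ⟨4⟩ of ℤ_16 (order 4), i.e. {0, 4, 8, 12}

ker(φ) = {0, 4, 8, 12}


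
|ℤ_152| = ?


ℤ_n has n elements.

|ℤ_152| = 152


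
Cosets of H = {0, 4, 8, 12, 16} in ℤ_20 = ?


H = {0, 4, 8, 12, 16}, |H| = 5
Number of cosets = |G|/|H| = 20/5 = 4
0 + H = {0, 4, 8, 12, 16}
1 + H = {1, 5, 9, 13, 17}
2 + H = {2, 6, 10, 14, 18}
3 + H = {3, 7, 11, 15, 19}

Cosets: 0+H={0,4,8,12,16}; 1+H={1,5,9,13,17}; 2+H={2,6,10,14,18}; 3+H={3,7,11,15,19}


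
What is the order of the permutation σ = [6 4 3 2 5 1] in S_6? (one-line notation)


Cycle decomposition: (1 6) (2 4)
Cycle lengths: 2, 2
Order = lcm(2, 2) = 2

ord(σ) = 2


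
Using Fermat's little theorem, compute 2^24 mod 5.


Fermat's little theorem: if p is prime and gcd(a,p)=1, then a^(p-1) ≡ 1 (mod p)
p = 5 is prime, gcd(2,5) = 1
Reduce exponent: 24 mod 4 = 0
So 2^24 ≡ 2^0 (mod 5)
2^0 = 1

2^24 ≡ 1 (mod 5)


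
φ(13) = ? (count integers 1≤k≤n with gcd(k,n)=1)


φ(n) = count of k ∈ {1,...,n} with gcd(k,n)=1
Coprimes to 13: {1, 2, 3, 4, 5, 6, 7, 8, 9, 10, 11, 12}
Count: 12

φ(13) = 12


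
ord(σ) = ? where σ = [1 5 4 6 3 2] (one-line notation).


Cycle decomposition: (2 5 3 4 6)
Cycle lengths: 5
Order = lcm(5) = 5

ord(σ) = 5


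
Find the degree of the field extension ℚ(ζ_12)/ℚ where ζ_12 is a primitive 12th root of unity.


[ℚ(ζ_n):ℚ] = deg Φ_n(x) = φ(n). Here φ(12) = 4

[ℚ(ζ_12)/ℚ where ζ_12 is a primitive 12th root of unity] = 4


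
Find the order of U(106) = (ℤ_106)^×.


U(n) is the group of units mod n; |U(n)| = φ(n)
|U(106)| = φ(106) = 52

|U(106) = (ℤ_106)^×| = 52


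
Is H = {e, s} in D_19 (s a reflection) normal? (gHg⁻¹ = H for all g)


H = {e, s} in D_19 (s a reflection)
r·s·r⁻¹ = sr⁻² ≠ s for n ≥ 3, so {e, s} is not closed under conjugation

No, not a normal subgroup


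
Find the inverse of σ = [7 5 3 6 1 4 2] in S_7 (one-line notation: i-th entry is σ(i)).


To find σ⁻¹, swap domain and range:
σ(1) = 7 → σ⁻¹(7) = 1
σ(2) = 5 → σ⁻¹(5) = 2
σ(3) = 3 → σ⁻¹(3) = 3
σ(4) = 6 → σ⁻¹(6) = 4
σ(5) = 1 → σ⁻¹(1) = 5
σ(6) = 4 → σ⁻¹(4) = 6
σ(7) = 2 → σ⁻¹(2) = 7

σ⁻¹ = [5 7 3 6 2 4 1]


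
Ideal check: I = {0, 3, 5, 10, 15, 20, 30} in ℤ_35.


Check ideal conditions for I = {0, 3, 5, 10, 15, 20, 30} in ℤ_35:
(1) I is an additive subgroup? No
(2) For r ∈ ℤ_35 and a ∈ I: r·a ∈ I? No  [counterexample: r=2, a=3, r·a mod 35 = 6 ∉ I]

No, I is not an ideal of ℤ_35


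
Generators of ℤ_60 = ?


g generates ℤ_n iff gcd(g,n) = 1
Prime factors of 60: 2, 3, 5
Generators are g ∈ {1,...,59} not divisible by any of these primes.
Generators: {1, 7, 11, 13, 17, 19, 23, 29, 31, 37, 41, 43, 47, 49, 53, 59}
Number of generators = φ(60) = 16

Generators of ℤ_60 = {1, 7, 11, 13, 17, 19, 23, 29, 31, 37, 41, 43, 47, 49, 53, 59}


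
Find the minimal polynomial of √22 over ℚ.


√22 satisfies x² - 22 = 0, irreducible over ℚ since 22 is squarefree

Minimal polynomial: x² - 22


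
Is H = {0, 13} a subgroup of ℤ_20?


Subgroup test for H = {0, 13} in (ℤ_20, +):
(1) 0 ∈ H? Yes
(2) Closure: for all a,b ∈ H, (a+b) mod 20 ∈ H? No  [counterexample: 13 + 13 = 6 ∉ H]
(3) Inverses: for all a ∈ H, -a mod 20 ∈ H? No

No, H is not a subgroup of ℤ_20


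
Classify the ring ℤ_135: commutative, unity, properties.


ℤ_135 is a commutative ring with unity 1; 135 = 3×45 is composite, so 3·45 ≡ 0 gives zero divisors (not an integral domain)
Commutative: Yes
Integral domain: No
Has unity: Yes

ℤ_135: Commutative=Yes, Unity=Yes


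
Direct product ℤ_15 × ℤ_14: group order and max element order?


|ℤ_15 × ℤ_14| = 15 × 14 = 210
Max element order = lcm(15,14) = 210
Cyclic? Yes (gcd=1)

|ℤ_15×ℤ_14| = 210, max element order = 210


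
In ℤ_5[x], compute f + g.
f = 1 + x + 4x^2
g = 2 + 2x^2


Add coefficients mod 5:
x^0: 1 + 2 = 3 (mod 5)
x^1: 1 + 0 = 1 (mod 5)
x^2: 4 + 2 = 1 (mod 5)
Result: 3 + x + x^2

f + g = 3 + x + x^2


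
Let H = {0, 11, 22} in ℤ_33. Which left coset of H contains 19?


19 + H = {19 + h (mod 33) : h ∈ H}
19+0=19, 19+11=30, 19+22=8
19 + H = {8, 19, 30} = 8 + H

19 + H = {8, 19, 30}


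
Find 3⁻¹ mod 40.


Use the extended Euclidean algorithm to write 1 = 3·s + 40·t; then s mod 40 is the inverse.
Euclidean algorithm:
  3 = 0·40 + 3
  40 = 13·3 + 1
  3 = 3·1 + 0
gcd(3,40) = 1
Back-substitution gives: 3·(-13) + 40·(1) = 1
So 3⁻¹ ≡ -13 ≡ 27 (mod 40)
Check: 3 × 27 = 81 ≡ 1 (mod 40) ✓

3⁻¹ ≡ 27 (mod 40)


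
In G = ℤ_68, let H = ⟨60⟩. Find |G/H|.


|⟨60⟩| = n / gcd(60, 68) = 68 / 4 = 17
H is normal (ℤ_68 is abelian).
|G/H| = |G| / |H| = 68 / 17 = 4

|G/H| = 4


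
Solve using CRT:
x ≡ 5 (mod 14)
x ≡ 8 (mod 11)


m₁ = 14, m₂ = 11, gcd = 1, so CRT applies. M = m₁·m₂ = 154
Let M₁ = M/m₁ = 11, M₂ = M/m₂ = 14
Find y₁ ≡ M₁⁻¹ (mod m₁): 11⁻¹ ≡ 9 (mod 14)
Find y₂ ≡ M₂⁻¹ (mod m₂): 14⁻¹ ≡ 4 (mod 11)
x = a₁·M₁·y₁ + a₂·M₂·y₂ = 5·11·9 + 8·14·4 = 943
Reduce mod 154: x ≡ 19
Check: 19 mod 14 = 5 ✓, 19 mod 11 = 8 ✓

x ≡ 19 (mod 154)


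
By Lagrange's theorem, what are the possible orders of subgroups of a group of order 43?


Lagrange's theorem: |H| divides |G|
|G| = 43
Divisors of 43: 1, 43

Possible subgroup orders: {1, 43}


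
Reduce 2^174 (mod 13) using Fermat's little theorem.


Fermat's little theorem: if p is prime and gcd(a,p)=1, then a^(p-1) ≡ 1 (mod p)
p = 13 is prime, gcd(2,13) = 1
Reduce exponent: 174 mod 12 = 6
So 2^174 ≡ 2^6 (mod 13)
2^6 mod 13 = 12

2^174 ≡ 12 (mod 13)


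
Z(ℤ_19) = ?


Z(G) = {g ∈ G | gx = xg for all x ∈ G}
ℤ_19 is abelian, so Z(G) = G

Z(ℤ_19) = ℤ_19


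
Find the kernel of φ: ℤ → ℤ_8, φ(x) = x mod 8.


Kernel = preimage of identity
ker(φ) = {x ∈ ℤ : x ≡ 0 (mod 8)} = 8ℤ = {0, ±8, ±16, ...}

ker(φ) = 8ℤ


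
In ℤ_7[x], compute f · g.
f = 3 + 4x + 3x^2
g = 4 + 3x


Expand and collect like terms; reduce coefficients mod 7:
x^0: 3·4 = 12 ≡ 5 (mod 7)
x^1: 3·3 + 4·4 = 25 ≡ 4 (mod 7)
x^2: 4·3 + 3·4 = 24 ≡ 3 (mod 7)
x^3: 3·3 = 9 ≡ 2 (mod 7)
Result: 5 + 4x + 3x^2 + 2x^3

f · g = 5 + 4x + 3x^2 + 2x^3


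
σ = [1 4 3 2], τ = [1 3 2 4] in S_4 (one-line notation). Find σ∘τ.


σ∘τ: apply τ first, then σ
1 →τ 1 →σ 1
2 →τ 3 →σ 3
3 →τ 2 →σ 4
4 →τ 4 →σ 2

σ∘τ = [1 3 4 2]


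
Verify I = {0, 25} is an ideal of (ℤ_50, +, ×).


Check ideal conditions for I = {0, 25} in ℤ_50:
(1) I is an additive subgroup? Yes
(2) For r ∈ ℤ_50 and a ∈ I: r·a ∈ I? Yes

Yes, I is an ideal of ℤ_50


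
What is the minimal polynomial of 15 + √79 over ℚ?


Let α = 15 + √79. Then α - 15 = √79, so (α - 15)² = 79, giving α² - 30α + 146 = 0. Degree 2 and α ∉ ℚ, so this is the minimal polynomial.

Minimal polynomial: x² - 30x + 146


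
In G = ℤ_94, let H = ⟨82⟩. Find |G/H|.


|⟨82⟩| = n / gcd(82, 94) = 94 / 2 = 47
H is normal (ℤ_94 is abelian).
|G/H| = |G| / |H| = 94 / 47 = 2

|G/H| = 2


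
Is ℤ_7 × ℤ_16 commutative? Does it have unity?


Direct product ring; commutative with unity (1,1); but (1,0)·(0,1) = (0,0) gives zero divisors, so not an integral domain
Commutative: Yes
Integral domain: No
Has unity: Yes

ℤ_7 × ℤ_16: Commutative=Yes, Unity=Yes


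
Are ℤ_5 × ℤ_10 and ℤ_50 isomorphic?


Comparing ℤ_5 × ℤ_10 and ℤ_50:
gcd(5,10) = 5 ≠ 1. Max element order in ℤ_5×ℤ_10 is lcm(5,10) = 10 < 50, so it has no element of order 50

No, ℤ_5 × ℤ_10 ≇ ℤ_50


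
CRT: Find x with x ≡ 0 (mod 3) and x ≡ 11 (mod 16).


m₁ = 3, m₂ = 16, gcd = 1, so CRT applies. M = m₁·m₂ = 48
Let M₁ = M/m₁ = 16, M₂ = M/m₂ = 3
Find y₁ ≡ M₁⁻¹ (mod m₁): 16⁻¹ ≡ 1 (mod 3)
Find y₂ ≡ M₂⁻¹ (mod m₂): 3⁻¹ ≡ 11 (mod 16)
x = a₁·M₁·y₁ + a₂·M₂·y₂ = 0·16·1 + 11·3·11 = 363
Reduce mod 48: x ≡ 27
Check: 27 mod 3 = 0 ✓, 27 mod 16 = 11 ✓

x ≡ 27 (mod 48)


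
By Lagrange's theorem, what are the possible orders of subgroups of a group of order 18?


Lagrange's theorem: |H| divides |G|
|G| = 18
Divisors of 18: 1, 2, 3, 6, 9, 18

Possible subgroup orders: {1, 2, 3, 6, 9, 18}


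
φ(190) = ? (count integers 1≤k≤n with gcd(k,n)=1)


Factor n: 190 = 2 × 5 × 19
φ(n) = n · ∏(1 - 1/p) over distinct primes p | n
φ(190) = 190 · (1 - 1/2) · (1 - 1/5) · (1 - 1/19) = 72

φ(190) = 72


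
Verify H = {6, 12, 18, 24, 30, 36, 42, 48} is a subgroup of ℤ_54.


Subgroup test for H = {6, 12, 18, 24, 30, 36, 42, 48} in (ℤ_54, +):
(1) 0 ∈ H? No
(2) Closure: for all a,b ∈ H, (a+b) mod 54 ∈ H? No  [counterexample: 6 + 48 = 0 ∉ H]
(3) Inverses: for all a ∈ H, -a mod 54 ∈ H? Yes

No, H is not a subgroup of ℤ_54


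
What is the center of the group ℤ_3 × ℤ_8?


Z(G) = {g ∈ G | gx = xg for all x ∈ G}
Direct product of abelian groups is abelian, so Z(G) = G

Z(ℤ_3 × ℤ_8) = ℤ_3 × ℤ_8


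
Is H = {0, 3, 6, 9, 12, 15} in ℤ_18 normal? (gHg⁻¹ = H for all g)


H = {0, 3, 6, 9, 12, 15} in ℤ_18
ℤ_18 is abelian; every subgroup of an abelian group is normal

Yes, normal subgroup


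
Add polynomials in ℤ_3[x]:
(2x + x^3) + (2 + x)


Add coefficients mod 3:
x^0: 0 + 2 = 2 (mod 3)
x^1: 2 + 1 = 0 (mod 3)
x^2: 0 + 0 = 0 (mod 3)
x^3: 1 + 0 = 1 (mod 3)
Result: 2 + x^3

f + g = 2 + x^3


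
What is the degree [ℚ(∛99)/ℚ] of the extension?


∛99 has minimal polynomial x³ - 99 (irreducible over ℚ since 99 is not a perfect cube)

[ℚ(∛99)/ℚ] = 3


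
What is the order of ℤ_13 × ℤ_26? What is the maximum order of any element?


|ℤ_13 × ℤ_26| = 13 × 26 = 338
Max element order = lcm(13,26) = 26
Cyclic? No (gcd=13)

|ℤ_13×ℤ_26| = 338, max element order = 26


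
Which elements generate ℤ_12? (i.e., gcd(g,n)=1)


g generates ℤ_n iff gcd(g,n) = 1
Checking each g ∈ {1,...,11}:
gcd(1,12) = 1
gcd(2,12) = 2
gcd(3,12) = 3
gcd(4,12) = 4
gcd(5,12) = 1
gcd(6,12) = 6
gcd(7,12) = 1
gcd(8,12) = 4
gcd(9,12) = 3
gcd(10,12) = 2
gcd(11,12) = 1
Generators: {1, 5, 7, 11}
Number of generators = φ(12) = 4

Generators of ℤ_12 = {1, 5, 7, 11}


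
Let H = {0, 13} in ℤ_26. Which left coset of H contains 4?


4 + H = {4 + h (mod 26) : h ∈ H}
4+0=4, 4+13=17

4 + H = {4, 17}


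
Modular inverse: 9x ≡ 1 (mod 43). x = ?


Use the extended Euclidean algorithm to write 1 = 9·s + 43·t; then s mod 43 is the inverse.
Euclidean algorithm:
  9 = 0·43 + 9
  43 = 4·9 + 7
  9 = 1·7 + 2
  7 = 3·2 + 1
  2 = 2·1 + 0
gcd(9,43) = 1
Back-substitution gives: 9·(-19) + 43·(4) = 1
So 9⁻¹ ≡ -19 ≡ 24 (mod 43)
Check: 9 × 24 = 216 ≡ 1 (mod 43) ✓

9⁻¹ ≡ 24 (mod 43)


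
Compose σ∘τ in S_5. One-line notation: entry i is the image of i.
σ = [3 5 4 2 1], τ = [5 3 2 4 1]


σ∘τ: apply τ first, then σ
1 →τ 5 →σ 1
2 →τ 3 →σ 4
3 →τ 2 →σ 5
4 →τ 4 →σ 2
5 →τ 1 →σ 3

σ∘τ = [1 4 5 2 3]


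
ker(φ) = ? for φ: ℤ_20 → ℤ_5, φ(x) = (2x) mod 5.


Kernel = preimage of identity
ker(φ) = {x ∈ ℤ_20 : 2x ≡ 0 (mod 5)}. Since 5 | 20, φ is well-defined. The kernel is the cyclic subgroup ⟨5⟩ of ℤ_20 (order 4), i.e. {0, 5, 10, 15}

ker(φ) = {0, 5, 10, 15}


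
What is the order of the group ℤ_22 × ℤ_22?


|A × B| = |A| · |B|
|ℤ_22 × ℤ_22| = 22 × 22 = 484

|ℤ_22 × ℤ_22| = 484


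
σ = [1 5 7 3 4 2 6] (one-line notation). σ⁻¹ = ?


To find σ⁻¹, swap domain and range:
σ(1) = 1 → σ⁻¹(1) = 1
σ(2) = 5 → σ⁻¹(5) = 2
σ(3) = 7 → σ⁻¹(7) = 3
σ(4) = 3 → σ⁻¹(3) = 4
σ(5) = 4 → σ⁻¹(4) = 5
σ(6) = 2 → σ⁻¹(2) = 6
σ(7) = 6 → σ⁻¹(6) = 7

σ⁻¹ = [1 6 4 5 2 7 3]


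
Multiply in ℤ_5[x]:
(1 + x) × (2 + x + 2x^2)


Expand and collect like terms; reduce coefficients mod 5:
x^0: 1·2 = 2 ≡ 2 (mod 5)
x^1: 1·1 + 1·2 = 3 ≡ 3 (mod 5)
x^2: 1·2 + 1·1 = 3 ≡ 3 (mod 5)
x^3: 1·2 = 2 ≡ 2 (mod 5)
Result: 2 + 3x + 3x^2 + 2x^3

f · g = 2 + 3x + 3x^2 + 2x^3


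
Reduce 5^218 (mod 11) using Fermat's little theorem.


Fermat's little theorem: if p is prime and gcd(a,p)=1, then a^(p-1) ≡ 1 (mod p)
p = 11 is prime, gcd(5,11) = 1
Reduce exponent: 218 mod 10 = 8
So 5^218 ≡ 5^8 (mod 11)
5^8 mod 11 = 4

5^218 ≡ 4 (mod 11)


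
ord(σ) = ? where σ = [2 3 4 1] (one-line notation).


Cycle decomposition: (1 2 3 4)
Cycle lengths: 4
Order = lcm(4) = 4

ord(σ) = 4


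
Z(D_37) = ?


Z(G) = {g ∈ G | gx = xg for all x ∈ G}
For odd n, Z(D_n) = {e}: no nontrivial rotation commutes with all reflections

Z(D_37) = {e}


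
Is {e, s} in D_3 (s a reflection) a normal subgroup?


H = {e, s} in D_3 (s a reflection)
r·s·r⁻¹ = sr⁻² ≠ s for n ≥ 3, so {e, s} is not closed under conjugation

No, not a normal subgroup


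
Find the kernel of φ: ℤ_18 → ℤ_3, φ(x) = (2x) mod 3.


Kernel = preimage of identity
ker(φ) = {x ∈ ℤ_18 : 2x ≡ 0 (mod 3)}. Since 3 | 18, φ is well-defined. The kernel is the cyclic subgroup ⟨3⟩ of ℤ_18 (order 6), i.e. {0, 3, 6, 9, 12, 15}

ker(φ) = {0, 3, 6, 9, 12, 15}


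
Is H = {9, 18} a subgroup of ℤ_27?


Subgroup test for H = {9, 18} in (ℤ_27, +):
(1) 0 ∈ H? No
(2) Closure: for all a,b ∈ H, (a+b) mod 27 ∈ H? No  [counterexample: 9 + 18 = 0 ∉ H]
(3) Inverses: for all a ∈ H, -a mod 27 ∈ H? Yes

No, H is not a subgroup of ℤ_27


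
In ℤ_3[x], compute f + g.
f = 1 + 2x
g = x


Add coefficients mod 3:
x^0: 1 + 0 = 1 (mod 3)
x^1: 2 + 1 = 0 (mod 3)
Result: 1

f + g = 1


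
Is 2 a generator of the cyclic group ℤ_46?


g generates ℤ_n iff gcd(g, n) = 1
gcd(2, 46) = 2
Since gcd = 2 ≠ 1, ⟨2⟩ has order 23 < 46, so 2 is not a generator.

No, 2 does not generate ℤ_46


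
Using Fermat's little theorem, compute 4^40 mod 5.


Fermat's little theorem: if p is prime and gcd(a,p)=1, then a^(p-1) ≡ 1 (mod p)
p = 5 is prime, gcd(4,5) = 1
Reduce exponent: 40 mod 4 = 0
So 4^40 ≡ 4^0 (mod 5)
4^0 = 1

4^40 ≡ 1 (mod 5)


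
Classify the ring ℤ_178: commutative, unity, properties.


ℤ_178 is a commutative ring with unity 1; 178 = 2×89 is composite, so 2·89 ≡ 0 gives zero divisors (not an integral domain)
Commutative: Yes
Integral domain: No
Has unity: Yes

ℤ_178: Commutative=Yes, Unity=Yes


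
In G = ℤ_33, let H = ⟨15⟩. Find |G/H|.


|⟨15⟩| = n / gcd(15, 33) = 33 / 3 = 11
H is normal (ℤ_33 is abelian).
|G/H| = |G| / |H| = 33 / 11 = 3

|G/H| = 3


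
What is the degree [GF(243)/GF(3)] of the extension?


GF(243) = GF(3^5), so the extension degree is 5

[GF(243)/GF(3)] = 5


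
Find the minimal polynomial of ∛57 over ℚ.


∛57 satisfies x³ - 57 = 0, irreducible over ℚ (no rational root; 57 is not a perfect cube)

Minimal polynomial: x³ - 57


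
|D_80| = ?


|D_n| = 2n (n rotations and n reflections)
|D_80| = 2×80 = 160

|D_80| = 160


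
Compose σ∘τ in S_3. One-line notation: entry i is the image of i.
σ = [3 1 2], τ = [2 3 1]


σ∘τ: apply τ first, then σ
1 →τ 2 →σ 1
2 →τ 3 →σ 2
3 →τ 1 →σ 3

σ∘τ = [1 2 3]


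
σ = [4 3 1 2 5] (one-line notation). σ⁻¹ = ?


To find σ⁻¹, swap domain and range:
σ(1) = 4 → σ⁻¹(4) = 1
σ(2) = 3 → σ⁻¹(3) = 2
σ(3) = 1 → σ⁻¹(1) = 3
σ(4) = 2 → σ⁻¹(2) = 4
σ(5) = 5 → σ⁻¹(5) = 5

σ⁻¹ = [3 4 2 1 5]


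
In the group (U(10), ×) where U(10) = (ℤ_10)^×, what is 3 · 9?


Operation: multiplication mod 10
3 · 9 = (a × b) mod 10 with a = 3, b = 9

3 · 9 = 7


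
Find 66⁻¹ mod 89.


Use the extended Euclidean algorithm to write 1 = 66·s + 89·t; then s mod 89 is the inverse.
Euclidean algorithm:
  66 = 0·89 + 66
  89 = 1·66 + 23
  66 = 2·23 + 20
  23 = 1·20 + 3
  20 = 6·3 + 2
  3 = 1·2 + 1
  2 = 2·1 + 0
gcd(66,89) = 1
Back-substitution gives: 66·(-31) + 89·(23) = 1
So 66⁻¹ ≡ -31 ≡ 58 (mod 89)
Check: 66 × 58 = 3828 ≡ 1 (mod 89) ✓

66⁻¹ ≡ 58 (mod 89)


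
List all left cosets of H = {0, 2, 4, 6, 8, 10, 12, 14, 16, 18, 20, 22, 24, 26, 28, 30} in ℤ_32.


H = {0, 2, 4, 6, 8, 10, 12, 14, 16, 18, 20, 22, 24, 26, 28, 30}, |H| = 16
Number of cosets = |G|/|H| = 32/16 = 2
0 + H = {0, 2, 4, 6, 8, 10, 12, 14, 16, 18, 20, 22, 24, 26, 28, 30}
1 + H = {1, 3, 5, 7, 9, 11, 13, 15, 17, 19, 21, 23, 25, 27, 29, 31}

Cosets: 0+H={0,2,4,6,8,10,12,14,16,18,20,22,24,26,28,30}; 1+H={1,3,5,7,9,11,13,15,17,19,21,23,25,27,29,31}


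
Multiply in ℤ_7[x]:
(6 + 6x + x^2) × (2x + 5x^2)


Expand and collect like terms; reduce coefficients mod 7:
x^0: 6·0 = 0 ≡ 0 (mod 7)
x^1: 6·2 + 6·0 = 12 ≡ 5 (mod 7)
x^2: 6·5 + 6·2 + 1·0 = 42 ≡ 0 (mod 7)
x^3: 6·5 + 1·2 = 32 ≡ 4 (mod 7)
x^4: 1·5 = 5 ≡ 5 (mod 7)
Result: 5x + 4x^3 + 5x^4

f · g = 5x + 4x^3 + 5x^4


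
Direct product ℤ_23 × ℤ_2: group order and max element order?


|ℤ_23 × ℤ_2| = 23 × 2 = 46
Max element order = lcm(23,2) = 46
Cyclic? Yes (gcd=1)

|ℤ_23×ℤ_2| = 46, max element order = 46


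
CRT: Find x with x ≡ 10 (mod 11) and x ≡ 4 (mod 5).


m₁ = 11, m₂ = 5, gcd = 1, so CRT applies. M = m₁·m₂ = 55
Let M₁ = M/m₁ = 5, M₂ = M/m₂ = 11
Find y₁ ≡ M₁⁻¹ (mod m₁): 5⁻¹ ≡ 9 (mod 11)
Find y₂ ≡ M₂⁻¹ (mod m₂): 11⁻¹ ≡ 1 (mod 5)
x = a₁·M₁·y₁ + a₂·M₂·y₂ = 10·5·9 + 4·11·1 = 494
Reduce mod 55: x ≡ 54
Check: 54 mod 11 = 10 ✓, 54 mod 5 = 4 ✓

x ≡ 54 (mod 55)


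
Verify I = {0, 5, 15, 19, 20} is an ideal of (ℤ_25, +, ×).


Check ideal conditions for I = {0, 5, 15, 19, 20} in ℤ_25:
(1) I is an additive subgroup? No
(2) For r ∈ ℤ_25 and a ∈ I: r·a ∈ I? No  [counterexample: r=2, a=5, r·a mod 25 = 10 ∉ I]

No, I is not an ideal of ℤ_25


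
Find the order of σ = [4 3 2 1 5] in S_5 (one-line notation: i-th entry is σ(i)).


Cycle decomposition: (1 4) (2 3)
Cycle lengths: 2, 2
Order = lcm(2, 2) = 2

ord(σ) = 2


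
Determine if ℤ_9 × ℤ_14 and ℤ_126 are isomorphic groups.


Comparing ℤ_9 × ℤ_14 and ℤ_126:
gcd(9,14) = 1, so ℤ_9 × ℤ_14 ≅ ℤ_126 (CRT)

Yes, ℤ_9 × ℤ_14 ≅ ℤ_126


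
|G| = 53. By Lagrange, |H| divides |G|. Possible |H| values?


Lagrange's theorem: |H| divides |G|
|G| = 53
Divisors of 53: 1, 53

Possible subgroup orders: {1, 53}


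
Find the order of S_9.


|S_n| = n! (number of permutations of n symbols)
|S_9| = 9! = 362880

|S_9| = 362880


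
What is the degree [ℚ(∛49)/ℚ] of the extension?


∛49 has minimal polynomial x³ - 49 (irreducible over ℚ since 49 is not a perfect cube)

[ℚ(∛49)/ℚ] = 3


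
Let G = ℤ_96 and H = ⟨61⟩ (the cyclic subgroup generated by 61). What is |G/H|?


|⟨61⟩| = n / gcd(61, 96) = 96 / 1 = 96
H is normal (ℤ_96 is abelian).
|G/H| = |G| / |H| = 96 / 96 = 1

|G/H| = 1


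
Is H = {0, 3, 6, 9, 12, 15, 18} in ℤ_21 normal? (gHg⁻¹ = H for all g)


H = {0, 3, 6, 9, 12, 15, 18} in ℤ_21
ℤ_21 is abelian; every subgroup of an abelian group is normal

Yes, normal subgroup


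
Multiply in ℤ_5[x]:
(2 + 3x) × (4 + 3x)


Expand and collect like terms; reduce coefficients mod 5:
x^0: 2·4 = 8 ≡ 3 (mod 5)
x^1: 2·3 + 3·4 = 18 ≡ 3 (mod 5)
x^2: 3·3 = 9 ≡ 4 (mod 5)
Result: 3 + 3x + 4x^2

f · g = 3 + 3x + 4x^2


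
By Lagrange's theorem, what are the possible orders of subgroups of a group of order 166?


Lagrange's theorem: |H| divides |G|
|G| = 166
Divisors of 166: 1, 2, 83, 166

Possible subgroup orders: {1, 2, 83, 166}


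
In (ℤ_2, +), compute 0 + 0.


Operation: addition mod 2
0 + 0 = (a + b) mod 2 with a = 0, b = 0

0 + 0 = 0


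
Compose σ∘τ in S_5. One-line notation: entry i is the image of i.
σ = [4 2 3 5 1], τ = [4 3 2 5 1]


σ∘τ: apply τ first, then σ
1 →τ 4 →σ 5
2 →τ 3 →σ 3
3 →τ 2 →σ 2
4 →τ 5 →σ 1
5 →τ 1 →σ 4

σ∘τ = [5 3 2 1 4]


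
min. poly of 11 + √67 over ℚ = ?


Let α = 11 + √67. Then α - 11 = √67, so (α - 11)² = 67, giving α² - 22α + 54 = 0. Degree 2 and α ∉ ℚ, so this is the minimal polynomial.

Minimal polynomial: x² - 22x + 54


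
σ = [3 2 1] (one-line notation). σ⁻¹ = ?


To find σ⁻¹, swap domain and range:
σ(1) = 3 → σ⁻¹(3) = 1
σ(2) = 2 → σ⁻¹(2) = 2
σ(3) = 1 → σ⁻¹(1) = 3

σ⁻¹ = [3 2 1]


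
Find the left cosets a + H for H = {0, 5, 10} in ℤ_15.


H = {0, 5, 10}, |H| = 3
Number of cosets = |G|/|H| = 15/3 = 5
0 + H = {0, 5, 10}
1 + H = {1, 6, 11}
2 + H = {2, 7, 12}
3 + H = {3, 8, 13}
4 + H = {4, 9, 14}

Cosets: 0+H={0,5,10}; 1+H={1,6,11}; 2+H={2,7,12}; 3+H={3,8,13}; 4+H={4,9,14}


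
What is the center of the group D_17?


Z(G) = {g ∈ G | gx = xg for all x ∈ G}
For odd n, Z(D_n) = {e}: no nontrivial rotation commutes with all reflections

Z(D_17) = {e}


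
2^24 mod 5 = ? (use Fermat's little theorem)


Fermat's little theorem: if p is prime and gcd(a,p)=1, then a^(p-1) ≡ 1 (mod p)
p = 5 is prime, gcd(2,5) = 1
Reduce exponent: 24 mod 4 = 0
So 2^24 ≡ 2^0 (mod 5)
2^0 = 1

2^24 ≡ 1 (mod 5)


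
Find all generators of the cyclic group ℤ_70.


g generates ℤ_n iff gcd(g,n) = 1
Prime factors of 70: 2, 5, 7
Generators are g ∈ {1,...,69} not divisible by any of these primes.
Generators: {1, 3, 9, 11, 13, 17, 19, 23, 27, 29, 31, 33, 37, 39, 41, 43, 47, 51, 53, 57, 59, 61, 67, 69}
Number of generators = φ(70) = 24

Generators of ℤ_70 = {1, 3, 9, 11, 13, 17, 19, 23, 27, 29, 31, 33, 37, 39, 41, 43, 47, 51, 53, 57, 59, 61, 67, 69}


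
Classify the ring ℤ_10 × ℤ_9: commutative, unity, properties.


Direct product ring; commutative with unity (1,1); but (1,0)·(0,1) = (0,0) gives zero divisors, so not an integral domain
Commutative: Yes
Integral domain: No
Has unity: Yes

ℤ_10 × ℤ_9: Commutative=Yes, Unity=Yes


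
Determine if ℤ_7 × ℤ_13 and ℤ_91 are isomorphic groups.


Comparing ℤ_7 × ℤ_13 and ℤ_91:
gcd(7,13) = 1, so ℤ_7 × ℤ_13 ≅ ℤ_91 (CRT)

Yes, ℤ_7 × ℤ_13 ≅ ℤ_91


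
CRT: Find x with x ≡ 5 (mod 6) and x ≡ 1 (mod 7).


m₁ = 6, m₂ = 7, gcd = 1, so CRT applies. M = m₁·m₂ = 42
Let M₁ = M/m₁ = 7, M₂ = M/m₂ = 6
Find y₁ ≡ M₁⁻¹ (mod m₁): 7⁻¹ ≡ 1 (mod 6)
Find y₂ ≡ M₂⁻¹ (mod m₂): 6⁻¹ ≡ 6 (mod 7)
x = a₁·M₁·y₁ + a₂·M₂·y₂ = 5·7·1 + 1·6·6 = 71
Reduce mod 42: x ≡ 29
Check: 29 mod 6 = 5 ✓, 29 mod 7 = 1 ✓

x ≡ 29 (mod 42)


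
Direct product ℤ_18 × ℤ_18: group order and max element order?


|ℤ_18 × ℤ_18| = 18 × 18 = 324
Max element order = lcm(18,18) = 18
Cyclic? No (gcd=18)

|ℤ_18×ℤ_18| = 324, max element order = 18


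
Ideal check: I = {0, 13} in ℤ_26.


Check ideal conditions for I = {0, 13} in ℤ_26:
(1) I is an additive subgroup? Yes
(2) For r ∈ ℤ_26 and a ∈ I: r·a ∈ I? Yes

Yes, I is an ideal of ℤ_26


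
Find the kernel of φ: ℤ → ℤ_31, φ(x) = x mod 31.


Kernel = preimage of identity
ker(φ) = {x ∈ ℤ : x ≡ 0 (mod 31)} = 31ℤ = {0, ±31, ±62, ...}

ker(φ) = 31ℤ


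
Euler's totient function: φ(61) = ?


Factor n: 61 = 61
φ(n) = n · ∏(1 - 1/p) over distinct primes p | n
φ(61) = 61 · (1 - 1/61) = 60

φ(61) = 60


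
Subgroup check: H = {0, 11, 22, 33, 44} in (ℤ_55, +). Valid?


Subgroup test for H = {0, 11, 22, 33, 44} in (ℤ_55, +):
(1) 0 ∈ H? Yes
(2) Closure: for all a,b ∈ H, (a+b) mod 55 ∈ H? Yes
(3) Inverses: for all a ∈ H, -a mod 55 ∈ H? Yes

Yes, H is a subgroup of ℤ_55


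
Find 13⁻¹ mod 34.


Use the extended Euclidean algorithm to write 1 = 13·s + 34·t; then s mod 34 is the inverse.
Euclidean algorithm:
  13 = 0·34 + 13
  34 = 2·13 + 8
  13 = 1·8 + 5
  8 = 1·5 + 3
  5 = 1·3 + 2
  3 = 1·2 + 1
  2 = 2·1 + 0
gcd(13,34) = 1
Back-substitution gives: 13·(-13) + 34·(5) = 1
So 13⁻¹ ≡ -13 ≡ 21 (mod 34)
Check: 13 × 21 = 273 ≡ 1 (mod 34) ✓

13⁻¹ ≡ 21 (mod 34)


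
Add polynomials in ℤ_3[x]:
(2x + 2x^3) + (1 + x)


Add coefficients mod 3:
x^0: 0 + 1 = 1 (mod 3)
x^1: 2 + 1 = 0 (mod 3)
x^2: 0 + 0 = 0 (mod 3)
x^3: 2 + 0 = 2 (mod 3)
Result: 1 + 2x^3

f + g = 1 + 2x^3


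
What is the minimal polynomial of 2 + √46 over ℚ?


Let α = 2 + √46. Then α - 2 = √46, so (α - 2)² = 46, giving α² - 4α - 42 = 0. Degree 2 and α ∉ ℚ, so this is the minimal polynomial.

Minimal polynomial: x² - 4x - 42


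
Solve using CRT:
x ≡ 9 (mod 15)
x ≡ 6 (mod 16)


m₁ = 15, m₂ = 16, gcd = 1, so CRT applies. M = m₁·m₂ = 240
Let M₁ = M/m₁ = 16, M₂ = M/m₂ = 15
Find y₁ ≡ M₁⁻¹ (mod m₁): 16⁻¹ ≡ 1 (mod 15)
Find y₂ ≡ M₂⁻¹ (mod m₂): 15⁻¹ ≡ 15 (mod 16)
x = a₁·M₁·y₁ + a₂·M₂·y₂ = 9·16·1 + 6·15·15 = 1494
Reduce mod 240: x ≡ 54
Check: 54 mod 15 = 9 ✓, 54 mod 16 = 6 ✓

x ≡ 54 (mod 240)


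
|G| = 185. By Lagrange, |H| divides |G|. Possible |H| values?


Lagrange's theorem: |H| divides |G|
|G| = 185
Divisors of 185: 1, 5, 37, 185

Possible subgroup orders: {1, 5, 37, 185}


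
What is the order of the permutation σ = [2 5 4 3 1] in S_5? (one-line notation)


Cycle decomposition: (1 2 5) (3 4)
Cycle lengths: 3, 2
Order = lcm(3, 2) = 6

ord(σ) = 6


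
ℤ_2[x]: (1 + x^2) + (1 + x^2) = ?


Add coefficients mod 2:
x^0: 1 + 1 = 0 (mod 2)
x^1: 0 + 0 = 0 (mod 2)
x^2: 1 + 1 = 0 (mod 2)
Result: 0

f + g = 0


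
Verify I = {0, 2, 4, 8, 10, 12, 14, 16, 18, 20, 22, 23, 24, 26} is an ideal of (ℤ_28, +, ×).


Check ideal conditions for I = {0, 2, 4, 8, 10, 12, 14, 16, 18, 20, 22, 23, 24, 26} in ℤ_28:
(1) I is an additive subgroup? No
(2) For r ∈ ℤ_28 and a ∈ I: r·a ∈ I? No  [counterexample: r=3, a=2, r·a mod 28 = 6 ∉ I]

No, I is not an ideal of ℤ_28


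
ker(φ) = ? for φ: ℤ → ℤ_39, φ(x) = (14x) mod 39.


Kernel = preimage of identity
ker(φ) = {x ∈ ℤ : 14x ≡ 0 (mod 39)}. gcd(14,39) = 1, so 14x ≡ 0 (mod 39) ⟺ x ≡ 0 (mod 39/1 = 39). Hence ker(φ) = 39ℤ

ker(φ) = 39ℤ


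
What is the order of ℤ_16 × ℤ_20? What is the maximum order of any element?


|ℤ_16 × ℤ_20| = 16 × 20 = 320
Max element order = lcm(16,20) = 80
Cyclic? No (gcd=4)

|ℤ_16×ℤ_20| = 320, max element order = 80


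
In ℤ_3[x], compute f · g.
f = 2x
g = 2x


Expand and collect like terms; reduce coefficients mod 3:
x^0: 0·0 = 0 ≡ 0 (mod 3)
x^1: 0·2 + 2·0 = 0 ≡ 0 (mod 3)
x^2: 2·2 = 4 ≡ 1 (mod 3)
Result: x^2

f · g = x^2


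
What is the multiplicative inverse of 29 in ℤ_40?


Use the extended Euclidean algorithm to write 1 = 29·s + 40·t; then s mod 40 is the inverse.
Euclidean algorithm:
  29 = 0·40 + 29
  40 = 1·29 + 11
  29 = 2·11 + 7
  11 = 1·7 + 4
  7 = 1·4 + 3
  4 = 1·3 + 1
  3 = 3·1 + 0
gcd(29,40) = 1
Back-substitution gives: 29·(-11) + 40·(8) = 1
So 29⁻¹ ≡ -11 ≡ 29 (mod 40)
Check: 29 × 29 = 841 ≡ 1 (mod 40) ✓

29⁻¹ ≡ 29 (mod 40)


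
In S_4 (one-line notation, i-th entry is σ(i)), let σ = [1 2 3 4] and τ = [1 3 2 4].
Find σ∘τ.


σ∘τ: apply τ first, then σ
1 →τ 1 →σ 1
2 →τ 3 →σ 3
3 →τ 2 →σ 2
4 →τ 4 →σ 4

σ∘τ = [1 3 2 4]


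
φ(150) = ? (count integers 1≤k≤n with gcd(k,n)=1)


Factor n: 150 = 2 × 3 × 5^2
φ(n) = n · ∏(1 - 1/p) over distinct primes p | n
φ(150) = 150 · (1 - 1/2) · (1 - 1/3) · (1 - 1/5) = 40

φ(150) = 40


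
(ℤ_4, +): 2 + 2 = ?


Operation: addition mod 4
2 + 2 = (a + b) mod 4 with a = 2, b = 2

2 + 2 = 0


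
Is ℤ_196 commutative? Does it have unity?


ℤ_196 is a commutative ring with unity 1; 196 = 2×98 is composite, so 2·98 ≡ 0 gives zero divisors (not an integral domain)
Commutative: Yes
Integral domain: No
Has unity: Yes

ℤ_196: Commutative=Yes, Unity=Yes


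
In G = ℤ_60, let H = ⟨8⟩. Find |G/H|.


|⟨8⟩| = n / gcd(8, 60) = 60 / 4 = 15
H is normal (ℤ_60 is abelian).
|G/H| = |G| / |H| = 60 / 15 = 4

|G/H| = 4


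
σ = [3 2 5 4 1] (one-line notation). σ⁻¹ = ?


To find σ⁻¹, swap domain and range:
σ(1) = 3 → σ⁻¹(3) = 1
σ(2) = 2 → σ⁻¹(2) = 2
σ(3) = 5 → σ⁻¹(5) = 3
σ(4) = 4 → σ⁻¹(4) = 4
σ(5) = 1 → σ⁻¹(1) = 5

σ⁻¹ = [5 2 1 4 3]


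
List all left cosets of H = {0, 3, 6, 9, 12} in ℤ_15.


H = {0, 3, 6, 9, 12}, |H| = 5
Number of cosets = |G|/|H| = 15/5 = 3
0 + H = {0, 3, 6, 9, 12}
1 + H = {1, 4, 7, 10, 13}
2 + H = {2, 5, 8, 11, 14}

Cosets: 0+H={0,3,6,9,12}; 1+H={1,4,7,10,13}; 2+H={2,5,8,11,14}


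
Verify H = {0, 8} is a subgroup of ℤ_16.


Subgroup test for H = {0, 8} in (ℤ_16, +):
(1) 0 ∈ H? Yes
(2) Closure: for all a,b ∈ H, (a+b) mod 16 ∈ H? Yes
(3) Inverses: for all a ∈ H, -a mod 16 ∈ H? Yes

Yes, H is a subgroup of ℤ_16


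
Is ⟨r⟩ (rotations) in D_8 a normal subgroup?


H = ⟨r⟩ (rotations) in D_8
The rotation subgroup ⟨r⟩ has index 2 in D_8, so it is normal

Yes, normal subgroup


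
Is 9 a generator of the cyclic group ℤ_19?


g generates ℤ_n iff gcd(g, n) = 1
gcd(9, 19) = 1
Since gcd = 1, 9 is a generator.

Yes, 9 generates ℤ_19


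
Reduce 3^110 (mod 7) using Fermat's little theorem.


Fermat's little theorem: if p is prime and gcd(a,p)=1, then a^(p-1) ≡ 1 (mod p)
p = 7 is prime, gcd(3,7) = 1
Reduce exponent: 110 mod 6 = 2
So 3^110 ≡ 3^2 (mod 7)
3^2 mod 7 = 2

3^110 ≡ 2 (mod 7)


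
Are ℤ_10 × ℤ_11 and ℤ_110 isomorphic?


Comparing ℤ_10 × ℤ_11 and ℤ_110:
gcd(10,11) = 1, so ℤ_10 × ℤ_11 ≅ ℤ_110 (CRT)

Yes, ℤ_10 × ℤ_11 ≅ ℤ_110


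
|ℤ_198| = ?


ℤ_n has n elements.

|ℤ_198| = 198


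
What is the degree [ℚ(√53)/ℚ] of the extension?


√53 has minimal polynomial x² - 53 (irreducible over ℚ since 53 is squarefree)

[ℚ(√53)/ℚ] = 2


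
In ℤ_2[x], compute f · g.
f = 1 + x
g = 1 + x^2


Expand and collect like terms; reduce coefficients mod 2:
x^0: 1·1 = 1 ≡ 1 (mod 2)
x^1: 1·0 + 1·1 = 1 ≡ 1 (mod 2)
x^2: 1·1 + 1·0 = 1 ≡ 1 (mod 2)
x^3: 1·1 = 1 ≡ 1 (mod 2)
Result: 1 + x + x^2 + x^3

f · g = 1 + x + x^2 + x^3


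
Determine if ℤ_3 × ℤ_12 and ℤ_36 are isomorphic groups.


Comparing ℤ_3 × ℤ_12 and ℤ_36:
gcd(3,12) = 3 ≠ 1. Max element order in ℤ_3×ℤ_12 is lcm(3,12) = 12 < 36, so it has no element of order 36

No, ℤ_3 × ℤ_12 ≇ ℤ_36


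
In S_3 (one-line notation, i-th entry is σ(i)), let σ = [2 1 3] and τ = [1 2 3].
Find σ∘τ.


σ∘τ: apply τ first, then σ
1 →τ 1 →σ 2
2 →τ 2 →σ 1
3 →τ 3 →σ 3

σ∘τ = [2 1 3]


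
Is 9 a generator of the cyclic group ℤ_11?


g generates ℤ_n iff gcd(g, n) = 1
gcd(9, 11) = 1
Since gcd = 1, 9 is a generator.

Yes, 9 generates ℤ_11
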